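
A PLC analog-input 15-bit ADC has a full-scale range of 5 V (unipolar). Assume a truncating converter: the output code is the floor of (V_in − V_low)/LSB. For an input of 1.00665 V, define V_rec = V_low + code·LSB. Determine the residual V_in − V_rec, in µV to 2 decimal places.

One LSB is 5 V / 32768 = 152.59 µV.
Scaled input = 6597.1814 LSBs, so code = 6597.
Reconstructed: 1.0066223 V.
Difference: 2.76855e-05 V → 27.69 µV.

27.69 µV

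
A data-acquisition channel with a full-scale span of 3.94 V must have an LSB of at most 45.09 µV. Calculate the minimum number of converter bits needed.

17 bits

Number of steps required ≥ 3.94 V / 45.09 µV = 87380.79.
Need 2^N ≥ 87380.79; 2^16 = 65536, 2^17 = 131072.
Minimum N = 17.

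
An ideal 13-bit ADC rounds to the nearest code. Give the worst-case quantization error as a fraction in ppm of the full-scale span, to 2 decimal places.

Rounding → worst-case error = ½ LSB = V_FS/2^14, so 1e+06/16384 = 61.0352 ppm of full scale.

61.04 ppm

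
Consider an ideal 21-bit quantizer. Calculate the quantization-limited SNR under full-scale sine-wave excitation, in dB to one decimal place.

SNR ≈ 6.02·N + 1.76 dB = 6.02·21 + 1.76 = 128.18 dB.

128.2 dB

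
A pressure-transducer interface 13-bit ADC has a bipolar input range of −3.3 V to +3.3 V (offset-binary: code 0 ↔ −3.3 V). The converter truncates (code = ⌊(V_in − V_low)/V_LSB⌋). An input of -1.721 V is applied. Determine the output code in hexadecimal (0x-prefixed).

LSB = 6.6 V / 8192 = 0.806 mV.
(V_in − V_low)/LSB = (-1.721 − (−3.3)) / 0.000805664 = 1959.874.
Floor → code 1959.
In hexadecimal (0x-prefixed): 0x7A7.

code 0x7A7 (decimal 1959)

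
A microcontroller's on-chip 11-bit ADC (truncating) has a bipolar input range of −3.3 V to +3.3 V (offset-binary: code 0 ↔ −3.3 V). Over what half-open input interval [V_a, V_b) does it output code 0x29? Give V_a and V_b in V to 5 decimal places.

LSB = 6.6/2^11 = 3.223 mV.
Code 0x29 = 41 decimal.
V_a = V_low + 41·LSB = -3.16787 V; V_b = V_low + 42·LSB = -3.16465 V.

[-3.16787 V, -3.16465 V)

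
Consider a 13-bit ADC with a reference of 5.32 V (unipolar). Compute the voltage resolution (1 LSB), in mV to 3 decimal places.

0.649 mV

Full-scale span = 5.32 V.
LSB = 5.32 / 2^13 = 5.32 / 8192 = 0.000649414 V = 0.649 mV.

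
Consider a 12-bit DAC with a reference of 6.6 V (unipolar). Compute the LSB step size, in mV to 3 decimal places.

Full-scale span = 6.6 V.
LSB = 6.6 / 2^12 = 6.6 / 4096 = 0.00161133 V = 1.611 mV.

1.611 mV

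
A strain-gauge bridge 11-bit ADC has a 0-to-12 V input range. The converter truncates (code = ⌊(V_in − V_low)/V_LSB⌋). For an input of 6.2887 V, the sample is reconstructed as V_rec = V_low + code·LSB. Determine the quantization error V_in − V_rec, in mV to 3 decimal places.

One LSB is 12 V / 2048 = 5.859 mV.
(V_in − V_low)/LSB = (6.2887 − 0)/0.00585938 = 1073.2715 → code 1073 (floor).
V_rec = 0 + 1073·0.00585938 = 6.2871094 V.
V_in − V_rec = 0.00159063 V = 1.591 mV.

1.591 mV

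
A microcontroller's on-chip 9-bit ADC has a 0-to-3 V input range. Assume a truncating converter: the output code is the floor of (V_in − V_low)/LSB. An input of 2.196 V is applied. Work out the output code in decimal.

code 374

Full-scale span = 3 V; LSB = 3/2^9 = 5.859 mV.
(V_in − V_low)/LSB = (2.196 − 0) / 0.00585938 = 374.784.
Floor → code 374.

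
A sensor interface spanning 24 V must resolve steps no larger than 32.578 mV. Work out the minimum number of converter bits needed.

10 bits

Number of steps required ≥ 24 V / 32.578 mV = 736.69.
Need 2^N ≥ 736.69; 2^9 = 512, 2^10 = 1024.
Minimum N = 10.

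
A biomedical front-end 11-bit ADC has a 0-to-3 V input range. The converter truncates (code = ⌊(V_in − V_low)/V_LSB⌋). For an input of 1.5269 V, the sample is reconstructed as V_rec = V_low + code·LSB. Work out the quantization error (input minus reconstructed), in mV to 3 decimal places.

0.533 mV

One LSB is 3 V / 2048 = 1.465 mV.
Scaled input = 1042.3637 LSBs, so code = 1042.
Code 1042 maps back to 0 + 1042×0.00146484 V = 1.5263672 V.
Error = 1.5269 − 1.5263672 = 0.000532812 V = 0.533 mV.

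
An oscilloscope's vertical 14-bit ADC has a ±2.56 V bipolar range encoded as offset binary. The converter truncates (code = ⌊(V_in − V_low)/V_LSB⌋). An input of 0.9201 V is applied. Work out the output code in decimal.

code 11136

Full-scale span = 5.12 V; LSB = 5.12/2^14 = 312.50 µV.
Input sits at 11136.320 steps above V_low.
⌊·⌋(11136.320) = 11136.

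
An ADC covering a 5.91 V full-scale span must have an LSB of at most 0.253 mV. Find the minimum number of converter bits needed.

15 bits

Number of steps required ≥ 5.91 V / 0.253 mV = 23359.68.
Need 2^N ≥ 23359.68; 2^14 = 16384, 2^15 = 32768.
Minimum N = 15.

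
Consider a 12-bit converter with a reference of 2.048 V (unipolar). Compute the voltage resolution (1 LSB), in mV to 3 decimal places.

Full-scale span = 2.048 V.
LSB = 2.048 / 2^12 = 2.048 / 4096 = 0.0005 V = 0.500 mV.

0.500 mV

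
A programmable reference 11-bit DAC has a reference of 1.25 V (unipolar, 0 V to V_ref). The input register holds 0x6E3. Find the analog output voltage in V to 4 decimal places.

1.0760 V

LSB = 1.25 V / 2^11 = 0.610 mV.
Code 0x6E3 = 1763 decimal.
V_out = 0 + 1763 × 0.000610352 V = 1.07605 V.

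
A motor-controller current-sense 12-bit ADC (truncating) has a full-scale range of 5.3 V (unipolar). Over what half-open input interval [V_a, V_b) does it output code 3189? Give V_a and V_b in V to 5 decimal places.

LSB = 5.3/2^12 = 1.294 mV.
V_a = V_low + 3189·LSB = 4.12639 V; V_b = V_low + 3190·LSB = 4.12769 V.

[4.12639 V, 4.12769 V)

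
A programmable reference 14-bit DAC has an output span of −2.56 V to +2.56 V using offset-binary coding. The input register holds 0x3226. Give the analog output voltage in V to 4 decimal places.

1.4519 V

LSB = 5.12 V / 2^14 = 312.50 µV.
Code 0x3226 = 12838 decimal.
V_out = (−2.56) + 12838 × 0.0003125 V = 1.45188 V.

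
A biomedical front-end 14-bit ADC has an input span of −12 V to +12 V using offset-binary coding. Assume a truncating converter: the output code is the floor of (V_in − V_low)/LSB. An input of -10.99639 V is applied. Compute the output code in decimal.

With 16384 levels over 24 V, one step is 1.465 mV.
(-10.99639 − (−12)) / 0.00146484 = 685.131 LSBs.
⌊·⌋(685.131) = 685.

code 685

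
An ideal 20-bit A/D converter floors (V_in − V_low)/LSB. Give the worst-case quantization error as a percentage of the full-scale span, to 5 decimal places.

0.00010 %

Truncating → worst-case error = 1 LSB = V_FS/2^20, so 100/1048576 = 9.53674e-05 % of full scale.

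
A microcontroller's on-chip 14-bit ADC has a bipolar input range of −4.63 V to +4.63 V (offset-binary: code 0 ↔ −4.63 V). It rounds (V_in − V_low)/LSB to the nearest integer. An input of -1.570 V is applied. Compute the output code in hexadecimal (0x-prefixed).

With 16384 levels over 9.26 V, one step is 0.565 mV.
(V_in − V_low)/LSB = (-1.570 − (−4.63)) / 0.000565186 = 5414.151.
So the output code is 5414.
In hexadecimal (0x-prefixed): 0x1526.

code 0x1526 (decimal 5414)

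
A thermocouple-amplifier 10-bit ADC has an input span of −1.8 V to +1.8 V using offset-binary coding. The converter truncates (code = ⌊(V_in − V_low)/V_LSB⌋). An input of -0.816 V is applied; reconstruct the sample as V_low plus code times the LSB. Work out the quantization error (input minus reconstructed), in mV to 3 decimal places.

Step size: 3.6 V ÷ 2^10 = 3.516 mV.
(V_in − V_low)/LSB = (-0.816 − (−1.8))/0.00351563 = 279.8933 → code 279 (floor).
Reconstructed: -0.81914062 V.
Error = -0.816 − (−0.81914062) = 0.00314063 V = 3.141 mV.

3.141 mV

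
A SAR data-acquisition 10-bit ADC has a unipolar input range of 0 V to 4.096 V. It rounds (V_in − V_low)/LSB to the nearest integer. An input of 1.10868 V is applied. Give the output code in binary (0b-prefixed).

code 0b100010101 (decimal 277)

Full-scale span = 4.096 V; LSB = 4.096/2^10 = 4.000 mV.
(V_in − V_low)/LSB = (1.10868 − 0) / 0.004 = 277.170.
So the output code is 277.
In binary (0b-prefixed): 0b100010101.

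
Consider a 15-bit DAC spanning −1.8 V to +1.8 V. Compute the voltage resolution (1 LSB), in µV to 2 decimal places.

109.86 µV

Full-scale span = 3.6 V.
LSB = 3.6 / 2^15 = 3.6 / 32768 = 0.000109863 V = 109.86 µV.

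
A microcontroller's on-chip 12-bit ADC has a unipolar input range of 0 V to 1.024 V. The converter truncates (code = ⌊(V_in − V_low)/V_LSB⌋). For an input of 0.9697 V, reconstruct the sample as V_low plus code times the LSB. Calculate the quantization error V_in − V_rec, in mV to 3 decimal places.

0.200 mV

Step size: 1.024 V ÷ 2^12 = 250.00 µV.
(0.9697 − 0)/0.00025 = 3878.8000; ⌊·⌋ gives code 3878.
Code 3878 maps back to 0 + 3878×0.00025 V = 0.9695 V.
V_in − V_rec = 0.0002 V = 0.200 mV.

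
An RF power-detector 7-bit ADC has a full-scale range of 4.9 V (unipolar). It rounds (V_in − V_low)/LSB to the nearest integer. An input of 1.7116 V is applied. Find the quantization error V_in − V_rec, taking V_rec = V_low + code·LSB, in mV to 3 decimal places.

-11.056 mV

One LSB is 4.9 V / 128 = 38.281 mV.
(1.7116 − 0)/0.0382813 = 44.7112; round gives code 45.
Reconstructed: 1.7226562 V.
Error = 1.7116 − 1.7226562 = -0.0110563 V = -11.056 mV.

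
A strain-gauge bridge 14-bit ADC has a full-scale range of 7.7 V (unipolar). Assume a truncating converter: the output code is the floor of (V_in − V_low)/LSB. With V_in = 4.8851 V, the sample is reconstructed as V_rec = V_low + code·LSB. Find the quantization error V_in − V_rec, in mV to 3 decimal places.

Step size: 7.7 V ÷ 2^14 = 469.97 µV.
Scaled input = 10394.4777 LSBs, so code = 10394.
Reconstructed: 4.8848755 V.
V_in − V_rec = 0.000224512 V = 0.225 mV.

0.225 mV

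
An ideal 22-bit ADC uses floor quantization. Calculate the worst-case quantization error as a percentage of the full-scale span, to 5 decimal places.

0.00002 %

Truncating → worst-case error = 1 LSB = V_FS/2^22, so 100/4194304 = 2.38419e-05 % of full scale.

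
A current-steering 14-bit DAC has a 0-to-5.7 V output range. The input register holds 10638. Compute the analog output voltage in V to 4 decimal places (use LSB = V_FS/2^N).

LSB = 5.7 V / 2^14 = 347.90 µV.
V_out = 0 + 10638 × 0.0003479 V = 3.70096 V.

3.7010 V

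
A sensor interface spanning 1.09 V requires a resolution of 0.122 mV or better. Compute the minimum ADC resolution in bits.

14 bits

Number of steps required ≥ 1.09 V / 0.122 mV = 8934.43.
Need 2^N ≥ 8934.43; 2^13 = 8192, 2^14 = 16384.
Minimum N = 14.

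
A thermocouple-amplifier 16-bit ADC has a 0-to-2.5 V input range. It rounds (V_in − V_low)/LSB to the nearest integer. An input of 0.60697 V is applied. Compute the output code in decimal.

LSB = 2.5 V / 65536 = 38.15 µV.
(0.60697 − 0) / 3.8147e-05 = 15911.354 LSBs.
So the output code is 15911.

code 15911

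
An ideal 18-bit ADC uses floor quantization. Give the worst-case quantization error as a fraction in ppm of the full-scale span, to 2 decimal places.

3.81 ppm

Truncating → worst-case error = 1 LSB = V_FS/2^18, so 1e+06/262144 = 3.8147 ppm of full scale.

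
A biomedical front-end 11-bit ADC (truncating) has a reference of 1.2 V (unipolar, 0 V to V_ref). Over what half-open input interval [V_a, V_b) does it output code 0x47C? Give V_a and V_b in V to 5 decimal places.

LSB = 1.2/2^11 = 0.586 mV.
Code 0x47C = 1148 decimal.
V_a = V_low + 1148·LSB = 0.672656 V; V_b = V_low + 1149·LSB = 0.673242 V.

[0.67266 V, 0.67324 V)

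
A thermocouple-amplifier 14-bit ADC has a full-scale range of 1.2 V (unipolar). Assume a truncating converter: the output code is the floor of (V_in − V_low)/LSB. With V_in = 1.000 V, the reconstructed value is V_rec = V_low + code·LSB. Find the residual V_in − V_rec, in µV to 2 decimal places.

24.41 µV

One LSB is 1.2 V / 16384 = 73.24 µV.
(V_in − V_low)/LSB = (1.000 − 0)/7.32422e-05 = 13653.3333 → code 13653 (floor).
Reconstructed: 0.99997559 V.
V_in − V_rec = 2.44141e-05 V = 24.41 µV.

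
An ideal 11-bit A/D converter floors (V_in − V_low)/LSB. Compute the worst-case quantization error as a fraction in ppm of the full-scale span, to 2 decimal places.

488.28 ppm

Truncating → worst-case error = 1 LSB = V_FS/2^11, so 1e+06/2048 = 488.281 ppm of full scale.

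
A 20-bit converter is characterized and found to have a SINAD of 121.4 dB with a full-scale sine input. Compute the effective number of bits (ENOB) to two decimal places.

19.87 bits

ENOB = (SINAD − 1.76) / 6.02 = (121.4 − 1.76)/6.02 = 19.874.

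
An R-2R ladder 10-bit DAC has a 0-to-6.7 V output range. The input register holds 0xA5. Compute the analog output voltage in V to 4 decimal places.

1.0796 V

LSB = 6.7 V / 2^10 = 6.543 mV.
Code 0xA5 = 165 decimal.
V_out = 0 + 165 × 0.00654297 V = 1.07959 V.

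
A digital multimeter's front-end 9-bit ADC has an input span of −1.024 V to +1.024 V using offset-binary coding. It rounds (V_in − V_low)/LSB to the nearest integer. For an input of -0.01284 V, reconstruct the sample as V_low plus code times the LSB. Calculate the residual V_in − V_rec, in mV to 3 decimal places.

-0.840 mV

LSB = 2.048/2^9 = 4.000 mV.
(-0.01284 − (−1.024))/0.004 = 252.7900; round gives code 253.
Code 253 maps back to (−1.024) + 253×0.004 V = -0.012 V.
Error = -0.01284 − (−0.012) = -0.00084 V = -0.840 mV.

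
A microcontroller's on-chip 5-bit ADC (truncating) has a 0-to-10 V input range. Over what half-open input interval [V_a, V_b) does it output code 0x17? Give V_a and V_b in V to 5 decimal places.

LSB = 10/2^5 = 312.500 mV.
Code 0x17 = 23 decimal.
V_a = V_low + 23·LSB = 7.1875 V; V_b = V_low + 24·LSB = 7.5 V.

[7.18750 V, 7.50000 V)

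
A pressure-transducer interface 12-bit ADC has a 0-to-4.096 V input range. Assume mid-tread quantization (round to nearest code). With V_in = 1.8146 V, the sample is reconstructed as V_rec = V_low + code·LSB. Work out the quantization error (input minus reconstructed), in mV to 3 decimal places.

Step size: 4.096 V ÷ 2^12 = 1.000 mV.
(V_in − V_low)/LSB = (1.8146 − 0)/0.001 = 1814.6000 → code 1815 (round).
Reconstructed: 1.815 V.
Difference: -0.0004 V → -0.400 mV.

-0.400 mV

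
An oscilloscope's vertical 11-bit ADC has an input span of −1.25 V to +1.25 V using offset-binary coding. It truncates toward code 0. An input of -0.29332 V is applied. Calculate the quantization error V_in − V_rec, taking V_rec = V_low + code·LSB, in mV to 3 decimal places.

0.869 mV

Step size: 2.5 V ÷ 2^11 = 1.221 mV.
(-0.29332 − (−1.25))/0.0012207 = 783.7123; ⌊·⌋ gives code 783.
Reconstructed: -0.29418945 V.
V_in − V_rec = 0.000869453 V = 0.869 mV.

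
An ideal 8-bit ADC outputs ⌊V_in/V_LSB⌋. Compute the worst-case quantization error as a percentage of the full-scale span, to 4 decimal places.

0.3906 %

Truncating → worst-case error = 1 LSB = V_FS/2^8, so 100/256 = 0.390625 % of full scale.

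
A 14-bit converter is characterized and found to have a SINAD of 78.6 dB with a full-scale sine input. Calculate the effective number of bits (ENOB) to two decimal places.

ENOB = (SINAD − 1.76) / 6.02 = (78.6 − 1.76)/6.02 = 12.764.

12.76 bits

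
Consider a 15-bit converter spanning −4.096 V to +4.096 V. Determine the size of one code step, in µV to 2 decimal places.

250.00 µV

Full-scale span = 8.192 V.
LSB = 8.192 / 2^15 = 8.192 / 32768 = 0.00025 V = 250.00 µV.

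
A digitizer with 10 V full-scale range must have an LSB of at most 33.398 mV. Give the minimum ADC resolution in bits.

Number of steps required ≥ 10 V / 33.398 mV = 299.42.
Need 2^N ≥ 299.42; 2^8 = 256, 2^9 = 512.
Minimum N = 9.

9 bits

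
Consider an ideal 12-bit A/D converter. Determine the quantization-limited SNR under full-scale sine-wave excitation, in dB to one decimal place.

74.0 dB

SNR ≈ 6.02·N + 1.76 dB = 6.02·12 + 1.76 = 74.00 dB.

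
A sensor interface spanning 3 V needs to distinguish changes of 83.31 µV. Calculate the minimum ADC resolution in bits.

Number of steps required ≥ 3 V / 83.31 µV = 36010.08.
Need 2^N ≥ 36010.08; 2^15 = 32768, 2^16 = 65536.
Minimum N = 16.

16 bits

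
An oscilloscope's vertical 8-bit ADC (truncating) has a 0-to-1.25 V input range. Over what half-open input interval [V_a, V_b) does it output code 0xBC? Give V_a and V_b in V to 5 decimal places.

[0.91797 V, 0.92285 V)

LSB = 1.25/2^8 = 4.883 mV.
Code 0xBC = 188 decimal.
V_a = V_low + 188·LSB = 0.917969 V; V_b = V_low + 189·LSB = 0.922852 V.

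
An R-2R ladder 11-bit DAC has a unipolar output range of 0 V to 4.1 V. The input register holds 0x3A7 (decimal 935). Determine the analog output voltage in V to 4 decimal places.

1.8718 V

LSB = 4.1 V / 2^11 = 2.002 mV.
Code 0x3A7 = 935 decimal.
V_out = 0 + 935 × 0.00200195 V = 1.87183 V.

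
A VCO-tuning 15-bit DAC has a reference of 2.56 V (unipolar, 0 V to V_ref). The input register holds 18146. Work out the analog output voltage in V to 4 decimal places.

1.4177 V

LSB = 2.56 V / 2^15 = 78.12 µV.
V_out = 0 + 18146 × 7.8125e-05 V = 1.41766 V.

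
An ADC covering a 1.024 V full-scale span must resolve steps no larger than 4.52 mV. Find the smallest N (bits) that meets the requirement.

8 bits

Number of steps required ≥ 1.024 V / 4.52 mV = 226.55.
Need 2^N ≥ 226.55; 2^7 = 128, 2^8 = 256.
Minimum N = 8.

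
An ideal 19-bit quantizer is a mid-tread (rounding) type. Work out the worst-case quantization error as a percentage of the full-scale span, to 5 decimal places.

Rounding → worst-case error = ½ LSB = V_FS/2^20, so 100/1048576 = 9.53674e-05 % of full scale.

0.00010 %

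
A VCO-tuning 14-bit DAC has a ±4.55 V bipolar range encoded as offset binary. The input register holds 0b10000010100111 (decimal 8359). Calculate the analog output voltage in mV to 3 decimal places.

LSB = 9.1 V / 2^14 = 0.555 mV.
Code 0b10000010100111 = 8359 decimal.
V_out = (−4.55) + 8359 × 0.00055542 V = 0.0927551 V.
= 92.755 mV.

92.755 mV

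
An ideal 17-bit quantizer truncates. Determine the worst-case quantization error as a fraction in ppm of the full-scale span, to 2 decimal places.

7.63 ppm

Truncating → worst-case error = 1 LSB = V_FS/2^17, so 1e+06/131072 = 7.62939 ppm of full scale.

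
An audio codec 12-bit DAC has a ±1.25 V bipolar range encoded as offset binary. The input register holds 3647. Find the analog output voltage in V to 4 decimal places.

LSB = 2.5 V / 2^12 = 0.610 mV.
V_out = (−1.25) + 3647 × 0.000610352 V = 0.975952 V.

0.9760 V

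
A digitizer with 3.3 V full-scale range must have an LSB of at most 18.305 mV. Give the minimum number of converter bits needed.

Number of steps required ≥ 3.3 V / 18.305 mV = 180.28.
Need 2^N ≥ 180.28; 2^7 = 128, 2^8 = 256.
Minimum N = 8.

8 bits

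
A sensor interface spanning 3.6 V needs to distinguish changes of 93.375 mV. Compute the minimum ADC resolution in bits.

6 bits

Number of steps required ≥ 3.6 V / 93.375 mV = 38.55.
Need 2^N ≥ 38.55; 2^5 = 32, 2^6 = 64.
Minimum N = 6.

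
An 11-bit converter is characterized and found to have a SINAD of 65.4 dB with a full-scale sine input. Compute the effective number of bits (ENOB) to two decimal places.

10.57 bits

ENOB = (SINAD − 1.76) / 6.02 = (65.4 − 1.76)/6.02 = 10.571.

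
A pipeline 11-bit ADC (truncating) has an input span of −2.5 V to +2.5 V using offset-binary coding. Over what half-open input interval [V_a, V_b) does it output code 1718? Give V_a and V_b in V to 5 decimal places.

[1.69434 V, 1.69678 V)

LSB = 5/2^11 = 2.441 mV.
V_a = V_low + 1718·LSB = 1.69434 V; V_b = V_low + 1719·LSB = 1.69678 V.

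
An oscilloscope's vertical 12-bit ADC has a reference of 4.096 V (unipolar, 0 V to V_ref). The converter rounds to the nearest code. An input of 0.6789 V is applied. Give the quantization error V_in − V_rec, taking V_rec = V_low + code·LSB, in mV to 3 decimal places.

-0.100 mV

Step size: 4.096 V ÷ 2^12 = 1.000 mV.
Scaled input = 678.9000 LSBs, so code = 679.
Reconstructed: 0.679 V.
Error = 0.6789 − 0.679 = -0.0001 V = -0.100 mV.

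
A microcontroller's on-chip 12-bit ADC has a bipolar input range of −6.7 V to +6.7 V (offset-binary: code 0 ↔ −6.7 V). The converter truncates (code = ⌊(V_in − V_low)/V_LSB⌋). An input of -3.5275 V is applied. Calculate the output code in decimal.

code 969

Full-scale span = 13.4 V; LSB = 13.4/2^12 = 3.271 mV.
Input sits at 969.743 steps above V_low.
So the output code is 969.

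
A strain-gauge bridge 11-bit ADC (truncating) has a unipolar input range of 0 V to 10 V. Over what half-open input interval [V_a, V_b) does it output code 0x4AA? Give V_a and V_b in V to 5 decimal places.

LSB = 10/2^11 = 4.883 mV.
Code 0x4AA = 1194 decimal.
V_a = V_low + 1194·LSB = 5.83008 V; V_b = V_low + 1195·LSB = 5.83496 V.

[5.83008 V, 5.83496 V)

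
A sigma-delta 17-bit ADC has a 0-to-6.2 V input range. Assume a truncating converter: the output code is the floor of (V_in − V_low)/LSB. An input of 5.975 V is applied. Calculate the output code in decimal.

code 126315

Full-scale span = 6.2 V; LSB = 6.2/2^17 = 47.30 µV.
(V_in − V_low)/LSB = (5.975 − 0) / 4.73022e-05 = 126315.355.
So the output code is 126315.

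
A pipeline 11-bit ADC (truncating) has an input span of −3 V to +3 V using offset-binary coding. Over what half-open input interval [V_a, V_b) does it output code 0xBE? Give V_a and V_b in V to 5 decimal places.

[-2.44336 V, -2.44043 V)

LSB = 6/2^11 = 2.930 mV.
Code 0xBE = 190 decimal.
V_a = V_low + 190·LSB = -2.44336 V; V_b = V_low + 191·LSB = -2.44043 V.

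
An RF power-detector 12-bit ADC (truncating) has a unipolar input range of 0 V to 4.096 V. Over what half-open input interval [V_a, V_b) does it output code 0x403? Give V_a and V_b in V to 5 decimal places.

[1.02700 V, 1.02800 V)

LSB = 4.096/2^12 = 1.000 mV.
Code 0x403 = 1027 decimal.
V_a = V_low + 1027·LSB = 1.027 V; V_b = V_low + 1028·LSB = 1.028 V.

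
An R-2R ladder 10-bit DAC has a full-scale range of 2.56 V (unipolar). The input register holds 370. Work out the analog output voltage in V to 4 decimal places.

LSB = 2.56 V / 2^10 = 2.500 mV.
V_out = 0 + 370 × 0.0025 V = 0.925 V.

0.9250 V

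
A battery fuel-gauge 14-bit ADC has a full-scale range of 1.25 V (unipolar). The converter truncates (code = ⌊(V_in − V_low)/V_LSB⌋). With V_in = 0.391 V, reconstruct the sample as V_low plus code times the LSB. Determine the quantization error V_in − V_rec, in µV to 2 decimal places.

69.82 µV

LSB = 1.25/2^14 = 76.29 µV.
(V_in − V_low)/LSB = (0.391 − 0)/7.62939e-05 = 5124.9152 → code 5124 (floor).
Reconstructed: 0.39093018 V.
Error = 0.391 − 0.39093018 = 6.98242e-05 V = 69.82 µV.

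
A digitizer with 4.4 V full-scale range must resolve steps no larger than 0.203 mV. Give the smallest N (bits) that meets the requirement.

Number of steps required ≥ 4.4 V / 0.203 mV = 21674.88.
Need 2^N ≥ 21674.88; 2^14 = 16384, 2^15 = 32768.
Minimum N = 15.

15 bits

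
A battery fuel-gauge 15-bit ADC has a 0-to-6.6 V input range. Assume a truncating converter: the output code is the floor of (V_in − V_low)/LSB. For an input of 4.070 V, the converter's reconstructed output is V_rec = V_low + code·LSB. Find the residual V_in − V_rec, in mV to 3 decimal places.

0.188 mV

Step size: 6.6 V ÷ 2^15 = 201.42 µV.
(4.070 − 0)/0.000201416 = 20206.9333; ⌊·⌋ gives code 20206.
Code 20206 maps back to 0 + 20206×0.000201416 V = 4.069812 V.
V_in − V_rec = 0.000187988 V = 0.188 mV.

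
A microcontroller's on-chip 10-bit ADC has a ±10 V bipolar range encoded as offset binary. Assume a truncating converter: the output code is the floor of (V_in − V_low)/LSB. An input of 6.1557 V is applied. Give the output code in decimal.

With 1024 levels over 20 V, one step is 19.531 mV.
(6.1557 − (−10)) / 0.0195312 = 827.172 LSBs.
So the output code is 827.

code 827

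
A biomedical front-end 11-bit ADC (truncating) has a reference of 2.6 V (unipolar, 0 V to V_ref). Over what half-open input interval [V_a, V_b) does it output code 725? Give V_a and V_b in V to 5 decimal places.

[0.92041 V, 0.92168 V)

LSB = 2.6/2^11 = 1.270 mV.
V_a = V_low + 725·LSB = 0.92041 V; V_b = V_low + 726·LSB = 0.92168 V.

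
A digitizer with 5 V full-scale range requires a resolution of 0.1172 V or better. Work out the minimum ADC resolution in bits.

6 bits

Number of steps required ≥ 5 V / 0.1172 V = 42.66.
Need 2^N ≥ 42.66; 2^5 = 32, 2^6 = 64.
Minimum N = 6.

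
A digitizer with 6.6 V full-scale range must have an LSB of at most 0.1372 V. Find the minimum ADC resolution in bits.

6 bits

Number of steps required ≥ 6.6 V / 0.1372 V = 48.10.
Need 2^N ≥ 48.10; 2^5 = 32, 2^6 = 64.
Minimum N = 6.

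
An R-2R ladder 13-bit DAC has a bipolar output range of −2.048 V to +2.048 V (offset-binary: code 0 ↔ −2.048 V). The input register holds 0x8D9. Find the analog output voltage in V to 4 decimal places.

-0.9155 V

LSB = 4.096 V / 2^13 = 0.500 mV.
Code 0x8D9 = 2265 decimal.
V_out = (−2.048) + 2265 × 0.0005 V = -0.9155 V.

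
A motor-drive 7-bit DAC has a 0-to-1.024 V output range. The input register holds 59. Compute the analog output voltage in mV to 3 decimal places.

472.000 mV

LSB = 1.024 V / 2^7 = 8.000 mV.
V_out = 0 + 59 × 0.008 V = 0.472 V.
= 472.000 mV.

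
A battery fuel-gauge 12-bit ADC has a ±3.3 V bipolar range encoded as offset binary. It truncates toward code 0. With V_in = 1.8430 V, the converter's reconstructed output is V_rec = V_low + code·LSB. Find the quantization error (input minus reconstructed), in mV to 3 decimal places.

One LSB is 6.6 V / 4096 = 1.611 mV.
(V_in − V_low)/LSB = (1.8430 − (−3.3))/0.00161133 = 3191.7770 → code 3191 (floor).
V_rec = (−3.3) + 3191·0.00161133 = 1.841748 V.
Error = 1.8430 − 1.841748 = 0.00125195 V = 1.252 mV.

1.252 mV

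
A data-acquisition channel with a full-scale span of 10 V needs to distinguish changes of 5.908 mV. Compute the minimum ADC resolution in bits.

11 bits

Number of steps required ≥ 10 V / 5.908 mV = 1692.62.
Need 2^N ≥ 1692.62; 2^10 = 1024, 2^11 = 2048.
Minimum N = 11.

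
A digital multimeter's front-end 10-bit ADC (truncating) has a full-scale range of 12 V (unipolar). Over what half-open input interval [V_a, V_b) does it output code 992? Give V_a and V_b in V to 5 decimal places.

[11.62500 V, 11.63672 V)

LSB = 12/2^10 = 11.719 mV.
V_a = V_low + 992·LSB = 11.625 V; V_b = V_low + 993·LSB = 11.6367 V.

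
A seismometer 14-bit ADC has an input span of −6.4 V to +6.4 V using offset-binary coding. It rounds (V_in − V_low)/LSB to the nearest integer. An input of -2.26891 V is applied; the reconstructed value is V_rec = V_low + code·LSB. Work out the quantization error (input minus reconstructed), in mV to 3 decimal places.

One LSB is 12.8 V / 16384 = 0.781 mV.
Scaled input = 5287.7952 LSBs, so code = 5288.
V_rec = (−6.4) + 5288·0.00078125 = -2.26875 V.
Difference: -0.00016 V → -0.160 mV.

-0.160 mV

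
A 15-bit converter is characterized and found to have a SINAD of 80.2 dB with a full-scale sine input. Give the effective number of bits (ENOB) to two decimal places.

13.03 bits

ENOB = (SINAD − 1.76) / 6.02 = (80.2 − 1.76)/6.02 = 13.030.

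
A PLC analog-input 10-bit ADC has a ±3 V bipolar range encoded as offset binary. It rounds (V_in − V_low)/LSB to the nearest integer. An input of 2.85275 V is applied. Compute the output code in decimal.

With 1024 levels over 6 V, one step is 5.859 mV.
Input sits at 998.869 steps above V_low.
Round → code 999.

code 999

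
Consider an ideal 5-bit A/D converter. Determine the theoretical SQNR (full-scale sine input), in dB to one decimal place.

31.9 dB

SNR ≈ 6.02·N + 1.76 dB = 6.02·5 + 1.76 = 31.86 dB.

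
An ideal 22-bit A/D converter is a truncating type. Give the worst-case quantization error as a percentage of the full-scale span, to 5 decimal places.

0.00002 %

Truncating → worst-case error = 1 LSB = V_FS/2^22, so 100/4194304 = 2.38419e-05 % of full scale.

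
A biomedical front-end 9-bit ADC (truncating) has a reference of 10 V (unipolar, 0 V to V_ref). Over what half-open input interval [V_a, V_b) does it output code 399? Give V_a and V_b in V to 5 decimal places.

LSB = 10/2^9 = 19.531 mV.
V_a = V_low + 399·LSB = 7.79297 V; V_b = V_low + 400·LSB = 7.8125 V.

[7.79297 V, 7.81250 V)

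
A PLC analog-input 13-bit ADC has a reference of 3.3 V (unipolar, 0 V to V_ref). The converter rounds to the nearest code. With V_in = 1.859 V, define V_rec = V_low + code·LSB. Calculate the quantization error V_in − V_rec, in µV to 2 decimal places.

Step size: 3.3 V ÷ 2^13 = 402.83 µV.
Scaled input = 4614.8267 LSBs, so code = 4615.
Code 4615 maps back to 0 + 4615×0.000402832 V = 1.8590698 V.
Difference: -6.98242e-05 V → -69.82 µV.

-69.82 µV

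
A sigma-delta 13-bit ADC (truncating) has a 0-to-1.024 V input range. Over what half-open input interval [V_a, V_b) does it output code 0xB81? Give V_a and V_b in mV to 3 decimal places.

[368.125 mV, 368.250 mV)

LSB = 1.024/2^13 = 125.00 µV.
Code 0xB81 = 2945 decimal.
V_a = V_low + 2945·LSB = 0.368125 V; V_b = V_low + 2946·LSB = 0.36825 V.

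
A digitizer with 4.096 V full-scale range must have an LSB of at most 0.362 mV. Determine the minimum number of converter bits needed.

Number of steps required ≥ 4.096 V / 0.362 mV = 11314.92.
Need 2^N ≥ 11314.92; 2^13 = 8192, 2^14 = 16384.
Minimum N = 14.

14 bits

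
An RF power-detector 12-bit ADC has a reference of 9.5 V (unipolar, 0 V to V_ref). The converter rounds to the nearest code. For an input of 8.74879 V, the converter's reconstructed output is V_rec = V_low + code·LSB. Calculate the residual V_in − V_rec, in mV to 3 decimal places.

0.255 mV

One LSB is 9.5 V / 4096 = 2.319 mV.
Scaled input = 3772.1099 LSBs, so code = 3772.
Reconstructed: 8.7485352 V.
Error = 8.74879 − 8.7485352 = 0.000254844 V = 0.255 mV.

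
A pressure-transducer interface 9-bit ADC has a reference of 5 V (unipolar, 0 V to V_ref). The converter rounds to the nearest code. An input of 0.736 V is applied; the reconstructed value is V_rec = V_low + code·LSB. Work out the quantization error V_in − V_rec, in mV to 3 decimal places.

Step size: 5 V ÷ 2^9 = 9.766 mV.
(V_in − V_low)/LSB = (0.736 − 0)/0.00976562 = 75.3664 → code 75 (round).
V_rec = 0 + 75·0.00976562 = 0.73242188 V.
Error = 0.736 − 0.73242188 = 0.00357813 V = 3.578 mV.

3.578 mV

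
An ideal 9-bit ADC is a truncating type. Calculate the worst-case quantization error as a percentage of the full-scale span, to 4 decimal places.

Truncating → worst-case error = 1 LSB = V_FS/2^9, so 100/512 = 0.195312 % of full scale.

0.1953 %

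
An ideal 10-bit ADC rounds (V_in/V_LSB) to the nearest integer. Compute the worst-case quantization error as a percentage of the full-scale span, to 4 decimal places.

Rounding → worst-case error = ½ LSB = V_FS/2^11, so 100/2048 = 0.0488281 % of full scale.

0.0488 %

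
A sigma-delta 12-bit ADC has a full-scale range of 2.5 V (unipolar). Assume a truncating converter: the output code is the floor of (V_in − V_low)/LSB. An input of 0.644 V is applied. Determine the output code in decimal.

With 4096 levels over 2.5 V, one step is 0.610 mV.
(0.644 − 0) / 0.000610352 = 1055.130 LSBs.
Floor → code 1055.

code 1055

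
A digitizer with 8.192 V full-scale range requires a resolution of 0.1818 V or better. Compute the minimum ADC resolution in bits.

Number of steps required ≥ 8.192 V / 0.1818 V = 45.06.
Need 2^N ≥ 45.06; 2^5 = 32, 2^6 = 64.
Minimum N = 6.

6 bits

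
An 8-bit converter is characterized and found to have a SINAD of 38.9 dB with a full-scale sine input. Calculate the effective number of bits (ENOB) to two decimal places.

6.17 bits

ENOB = (SINAD − 1.76) / 6.02 = (38.9 − 1.76)/6.02 = 6.169.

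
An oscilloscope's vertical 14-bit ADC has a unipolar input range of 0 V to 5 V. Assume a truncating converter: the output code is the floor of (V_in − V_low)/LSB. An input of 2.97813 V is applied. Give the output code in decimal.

code 9758

Full-scale span = 5 V; LSB = 5/2^14 = 305.18 µV.
Input sits at 9758.736 steps above V_low.
⌊·⌋(9758.736) = 9758.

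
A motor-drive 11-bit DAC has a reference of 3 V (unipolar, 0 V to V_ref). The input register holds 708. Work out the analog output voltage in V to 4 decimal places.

LSB = 3 V / 2^11 = 1.465 mV.
V_out = 0 + 708 × 0.00146484 V = 1.03711 V.

1.0371 V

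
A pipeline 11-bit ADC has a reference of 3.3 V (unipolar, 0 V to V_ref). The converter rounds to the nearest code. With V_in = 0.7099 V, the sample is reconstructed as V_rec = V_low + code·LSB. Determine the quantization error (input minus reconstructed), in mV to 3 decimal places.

-0.696 mV

Step size: 3.3 V ÷ 2^11 = 1.611 mV.
(0.7099 − 0)/0.00161133 = 440.5682; round gives code 441.
Code 441 maps back to 0 + 441×0.00161133 V = 0.7105957 V.
Difference: -0.000695703 V → -0.696 mV.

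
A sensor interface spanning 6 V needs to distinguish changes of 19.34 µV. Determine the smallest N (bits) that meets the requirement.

19 bits

Number of steps required ≥ 6 V / 19.34 µV = 310237.85.
Need 2^N ≥ 310237.85; 2^18 = 262144, 2^19 = 524288.
Minimum N = 19.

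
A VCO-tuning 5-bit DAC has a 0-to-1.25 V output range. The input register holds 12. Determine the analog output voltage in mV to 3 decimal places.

LSB = 1.25 V / 2^5 = 39.062 mV.
V_out = 0 + 12 × 0.0390625 V = 0.46875 V.
= 468.750 mV.

468.750 mV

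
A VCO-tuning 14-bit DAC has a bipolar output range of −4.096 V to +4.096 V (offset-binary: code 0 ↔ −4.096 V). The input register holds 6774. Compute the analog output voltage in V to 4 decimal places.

LSB = 8.192 V / 2^14 = 0.500 mV.
V_out = (−4.096) + 6774 × 0.0005 V = -0.709 V.

-0.7090 V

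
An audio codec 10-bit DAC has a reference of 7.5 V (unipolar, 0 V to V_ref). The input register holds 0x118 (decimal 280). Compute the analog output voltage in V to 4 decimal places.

2.0508 V

LSB = 7.5 V / 2^10 = 7.324 mV.
Code 0x118 = 280 decimal.
V_out = 0 + 280 × 0.00732422 V = 2.05078 V.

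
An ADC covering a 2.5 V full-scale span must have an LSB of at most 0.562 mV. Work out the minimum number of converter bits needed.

Number of steps required ≥ 2.5 V / 0.562 mV = 4448.40.
Need 2^N ≥ 4448.40; 2^12 = 4096, 2^13 = 8192.
Minimum N = 13.

13 bits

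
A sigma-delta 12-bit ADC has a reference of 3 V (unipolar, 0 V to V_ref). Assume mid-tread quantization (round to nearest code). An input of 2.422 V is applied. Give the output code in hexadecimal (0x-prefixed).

LSB = 3 V / 4096 = 0.732 mV.
(V_in − V_low)/LSB = (2.422 − 0) / 0.000732422 = 3306.837.
Round → code 3307.
In hexadecimal (0x-prefixed): 0xCEB.

code 0xCEB (decimal 3307)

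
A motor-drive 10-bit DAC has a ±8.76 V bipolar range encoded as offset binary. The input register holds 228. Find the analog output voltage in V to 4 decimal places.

-4.8591 V

LSB = 17.52 V / 2^10 = 17.109 mV.
V_out = (−8.76) + 228 × 0.0171094 V = -4.85906 V.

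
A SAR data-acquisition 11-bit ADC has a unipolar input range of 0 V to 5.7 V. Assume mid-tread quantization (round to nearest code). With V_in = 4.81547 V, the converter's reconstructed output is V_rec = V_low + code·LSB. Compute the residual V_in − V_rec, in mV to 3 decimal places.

LSB = 5.7/2^11 = 2.783 mV.
(4.81547 − 0)/0.0027832 = 1730.1899; round gives code 1730.
Reconstructed: 4.8149414 V.
Difference: 0.000528594 V → 0.529 mV.

0.529 mV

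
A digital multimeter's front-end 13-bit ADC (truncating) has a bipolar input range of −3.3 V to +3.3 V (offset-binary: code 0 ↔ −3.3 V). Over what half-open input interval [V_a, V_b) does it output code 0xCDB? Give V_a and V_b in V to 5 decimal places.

LSB = 6.6/2^13 = 0.806 mV.
Code 0xCDB = 3291 decimal.
V_a = V_low + 3291·LSB = -0.64856 V; V_b = V_low + 3292·LSB = -0.647754 V.

[-0.64856 V, -0.64775 V)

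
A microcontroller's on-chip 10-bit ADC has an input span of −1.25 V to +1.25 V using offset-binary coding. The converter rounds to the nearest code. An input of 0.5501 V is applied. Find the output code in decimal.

code 737

LSB = 2.5 V / 1024 = 2.441 mV.
Input sits at 737.321 steps above V_low.
round(737.321) = 737.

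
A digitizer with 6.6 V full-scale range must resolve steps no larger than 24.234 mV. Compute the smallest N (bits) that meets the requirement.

9 bits

Number of steps required ≥ 6.6 V / 24.234 mV = 272.34.
Need 2^N ≥ 272.34; 2^8 = 256, 2^9 = 512.
Minimum N = 9.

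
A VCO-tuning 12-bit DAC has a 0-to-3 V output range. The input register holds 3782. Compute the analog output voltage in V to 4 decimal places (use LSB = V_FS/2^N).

LSB = 3 V / 2^12 = 0.732 mV.
V_out = 0 + 3782 × 0.000732422 V = 2.77002 V.

2.7700 V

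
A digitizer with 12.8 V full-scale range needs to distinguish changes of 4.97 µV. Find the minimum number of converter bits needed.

Number of steps required ≥ 12.8 V / 4.97 µV = 2575452.72.
Need 2^N ≥ 2575452.72; 2^21 = 2097152, 2^22 = 4194304.
Minimum N = 22.

22 bits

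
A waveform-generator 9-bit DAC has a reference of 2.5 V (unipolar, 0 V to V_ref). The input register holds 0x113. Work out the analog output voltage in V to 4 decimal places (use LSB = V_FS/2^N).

LSB = 2.5 V / 2^9 = 4.883 mV.
Code 0x113 = 275 decimal.
V_out = 0 + 275 × 0.00488281 V = 1.34277 V.

1.3428 V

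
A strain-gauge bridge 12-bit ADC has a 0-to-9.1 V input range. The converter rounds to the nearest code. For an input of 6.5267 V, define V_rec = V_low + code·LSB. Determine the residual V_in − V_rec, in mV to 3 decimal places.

LSB = 9.1/2^12 = 2.222 mV.
(V_in − V_low)/LSB = (6.5267 − 0)/0.00222168 = 2937.7322 → code 2938 (round).
V_rec = 0 + 2938·0.00222168 = 6.5272949 V.
Difference: -0.000594922 V → -0.595 mV.

-0.595 mV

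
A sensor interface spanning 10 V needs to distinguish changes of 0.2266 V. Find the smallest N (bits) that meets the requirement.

Number of steps required ≥ 10 V / 0.2266 V = 44.13.
Need 2^N ≥ 44.13; 2^5 = 32, 2^6 = 64.
Minimum N = 6.

6 bits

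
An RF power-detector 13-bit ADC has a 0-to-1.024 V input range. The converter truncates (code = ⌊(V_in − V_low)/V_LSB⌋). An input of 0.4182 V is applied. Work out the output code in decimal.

code 3345

LSB = 1.024 V / 8192 = 125.00 µV.
(0.4182 − 0) / 0.000125 = 3345.600 LSBs.
So the output code is 3345.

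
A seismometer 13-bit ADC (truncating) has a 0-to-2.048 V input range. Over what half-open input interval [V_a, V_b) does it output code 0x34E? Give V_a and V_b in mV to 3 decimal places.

[211.500 mV, 211.750 mV)

LSB = 2.048/2^13 = 250.00 µV.
Code 0x34E = 846 decimal.
V_a = V_low + 846·LSB = 0.2115 V; V_b = V_low + 847·LSB = 0.21175 V.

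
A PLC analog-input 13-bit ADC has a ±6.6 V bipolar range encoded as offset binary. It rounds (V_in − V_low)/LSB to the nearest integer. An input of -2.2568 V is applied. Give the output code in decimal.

LSB = 13.2 V / 8192 = 1.611 mV.
Input sits at 2695.416 steps above V_low.
round(2695.416) = 2695.

code 2695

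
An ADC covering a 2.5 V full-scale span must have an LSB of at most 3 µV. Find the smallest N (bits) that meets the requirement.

Number of steps required ≥ 2.5 V / 3 µV = 833333.33.
Need 2^N ≥ 833333.33; 2^19 = 524288, 2^20 = 1048576.
Minimum N = 20.

20 bits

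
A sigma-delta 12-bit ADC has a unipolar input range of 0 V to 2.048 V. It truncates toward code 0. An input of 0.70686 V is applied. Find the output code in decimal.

Full-scale span = 2.048 V; LSB = 2.048/2^12 = 0.500 mV.
(V_in − V_low)/LSB = (0.70686 − 0) / 0.0005 = 1413.720.
⌊·⌋(1413.720) = 1413.

code 1413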